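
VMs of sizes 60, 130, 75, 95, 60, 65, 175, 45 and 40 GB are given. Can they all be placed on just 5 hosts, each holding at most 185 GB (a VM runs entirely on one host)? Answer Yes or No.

Yes

A valid assignment using 5 hosts:
  host 1: 175 = 175
  host 2: 130 + 45 = 175
  host 3: 95 + 75 = 170
  host 4: 65 + 60 + 60 = 185
  host 5: 40 = 40
Every load is within 185 GB, so 5 hosts suffice.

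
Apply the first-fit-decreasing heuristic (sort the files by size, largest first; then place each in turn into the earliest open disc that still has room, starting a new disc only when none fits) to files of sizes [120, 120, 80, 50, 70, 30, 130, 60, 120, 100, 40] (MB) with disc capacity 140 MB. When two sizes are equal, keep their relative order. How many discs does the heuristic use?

8

Sorted descending: 130, 120, 120, 120, 100, 80, 70, 60, 50, 40, 30.
  130 → disc 1 (new)  [load 130/140]
  120 → disc 2 (new)  [load 120/140]
  120 → disc 3 (new)  [load 120/140]
  120 → disc 4 (new)  [load 120/140]
  100 → disc 5 (new)  [load 100/140]
  80 → disc 6 (new)  [load 80/140]
  70 → disc 7 (new)  [load 70/140]
  60 → disc 6  [load 140/140]
  50 → disc 7  [load 120/140]
  40 → disc 5  [load 140/140]
  30 → disc 8 (new)  [load 30/140]
8 discs opened.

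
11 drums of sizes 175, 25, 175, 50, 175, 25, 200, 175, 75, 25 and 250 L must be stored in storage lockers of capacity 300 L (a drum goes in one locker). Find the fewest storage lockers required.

Total = 250 + 200 + 175 + 175 + 175 + 175 + 75 + 50 + 25 + 25 + 25 = 1350 L.
Lower bound: ⌈1350/300⌉ = 5 storage lockers.
Also, 6 drums each exceed 150 L, and no two of those can share a locker, so at least 6 storage lockers are needed.
A packing using 6 storage lockers:
  locker 1: 250 + 50 = 300
  locker 2: 200 + 75 + 25 = 300
  locker 3: 175 + 25 + 25 = 225
  locker 4: 175 = 175
  locker 5: 175 = 175
  locker 6: 175 = 175
This matches the lower bound, so 6 is optimal.

6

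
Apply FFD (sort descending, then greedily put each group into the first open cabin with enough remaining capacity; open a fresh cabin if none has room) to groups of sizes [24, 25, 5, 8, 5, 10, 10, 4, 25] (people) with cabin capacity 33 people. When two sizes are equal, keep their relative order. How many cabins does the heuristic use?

Sorted descending: 25, 25, 24, 10, 10, 8, 5, 5, 4.
  25 → cabin 1 (new)  [load 25/33]
  25 → cabin 2 (new)  [load 25/33]
  24 → cabin 3 (new)  [load 24/33]
  10 → cabin 4 (new)  [load 10/33]
  10 → cabin 4  [load 20/33]
  8 → cabin 1  [load 33/33]
  5 → cabin 2  [load 30/33]
  5 → cabin 3  [load 29/33]
  4 → cabin 3  [load 33/33]
4 cabins opened.

4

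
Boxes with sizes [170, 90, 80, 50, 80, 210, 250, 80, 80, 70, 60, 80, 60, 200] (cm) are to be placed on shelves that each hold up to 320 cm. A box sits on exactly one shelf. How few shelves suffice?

5

Total = 250 + 210 + 200 + 170 + 90 + 80 + 80 + 80 + 80 + 80 + 70 + 60 + 60 + 50 = 1560 cm.
Lower bound: ⌈1560/320⌉ = 5 shelves.
A packing using 5 shelves:
  shelf 1: 250 + 70 = 320
  shelf 2: 210 + 90 = 300
  shelf 3: 200 + 60 + 60 = 320
  shelf 4: 170 + 80 + 50 = 300
  shelf 5: 80 + 80 + 80 + 80 = 320
This matches the lower bound, so 5 is optimal.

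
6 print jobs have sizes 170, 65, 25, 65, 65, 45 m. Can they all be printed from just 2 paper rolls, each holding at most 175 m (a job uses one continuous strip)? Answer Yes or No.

No

Total = 435 m; ⌈435/175⌉ = 3.
At least 3 paper rolls are required, but only 2 are allowed.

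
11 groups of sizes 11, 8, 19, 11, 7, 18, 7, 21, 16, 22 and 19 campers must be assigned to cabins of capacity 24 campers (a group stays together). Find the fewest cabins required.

Total = 22 + 21 + 19 + 19 + 18 + 16 + 11 + 11 + 8 + 7 + 7 = 159 campers.
Lower bound: ⌈159/24⌉ = 7 cabins.
A packing using 8 cabins:
  cabin 1: 22 = 22
  cabin 2: 21 = 21
  cabin 3: 19 = 19
  cabin 4: 19 = 19
  cabin 5: 18 = 18
  cabin 6: 16 + 8 = 24
  cabin 7: 11 + 11 = 22
  cabin 8: 7 + 7 = 14
No arrangement into 7 cabins stays within capacity, so 8 is optimal.

8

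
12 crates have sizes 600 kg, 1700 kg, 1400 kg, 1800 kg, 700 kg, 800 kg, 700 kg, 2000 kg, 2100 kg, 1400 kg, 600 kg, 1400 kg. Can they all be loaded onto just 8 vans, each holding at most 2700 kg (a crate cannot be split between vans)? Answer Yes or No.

A valid assignment using 7 vans:
  van 1: 2100 + 600 = 2700
  van 2: 2000 + 700 = 2700
  van 3: 1800 + 800 = 2600
  van 4: 1700 + 700 = 2400
  van 5: 1400 + 600 = 2000
  van 6: 1400 = 1400
  van 7: 1400 = 1400
That uses only 7 ≤ 8, so 8 vans are enough.

Yes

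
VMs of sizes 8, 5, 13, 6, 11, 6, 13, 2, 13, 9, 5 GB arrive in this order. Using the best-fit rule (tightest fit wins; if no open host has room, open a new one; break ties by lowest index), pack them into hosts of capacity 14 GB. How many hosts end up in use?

  8 → host 1 (new)  [load 8/14]
  5 → host 1  [load 13/14]
  13 → host 2 (new)  [load 13/14]
  6 → host 3 (new)  [load 6/14]
  11 → host 4 (new)  [load 11/14]
  6 → host 3  [load 12/14]
  13 → host 5 (new)  [load 13/14]
  2 → host 3  [load 14/14]
  13 → host 6 (new)  [load 13/14]
  9 → host 7 (new)  [load 9/14]
  5 → host 7  [load 14/14]
7 hosts opened.

7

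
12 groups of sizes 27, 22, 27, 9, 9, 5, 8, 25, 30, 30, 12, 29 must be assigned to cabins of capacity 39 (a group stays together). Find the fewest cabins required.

7

Total = 30 + 30 + 29 + 27 + 27 + 25 + 22 + 12 + 9 + 9 + 8 + 5 = 233.
Lower bound: ⌈233/39⌉ = 6 cabins.
Also, 7 groups each exceed 39/2, and no two of those can share a cabin, so at least 7 cabins are needed.
A packing using 7 cabins:
  cabin 1: 30 + 9 = 39
  cabin 2: 30 + 9 = 39
  cabin 3: 29 + 8 = 37
  cabin 4: 27 + 12 = 39
  cabin 5: 27 + 5 = 32
  cabin 6: 25 = 25
  cabin 7: 22 = 22
This matches the lower bound, so 7 is optimal.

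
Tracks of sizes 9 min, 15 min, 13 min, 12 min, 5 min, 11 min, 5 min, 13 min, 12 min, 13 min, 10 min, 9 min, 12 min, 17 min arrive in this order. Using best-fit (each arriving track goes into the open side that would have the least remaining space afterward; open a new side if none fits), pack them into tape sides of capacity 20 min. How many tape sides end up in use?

10

  9 → side 1 (new)  [load 9/20]
  15 → side 2 (new)  [load 15/20]
  13 → side 3 (new)  [load 13/20]
  12 → side 4 (new)  [load 12/20]
  5 → side 2  [load 20/20]
  11 → side 1  [load 20/20]
  5 → side 3  [load 18/20]
  13 → side 5 (new)  [load 13/20]
  12 → side 6 (new)  [load 12/20]
  13 → side 7 (new)  [load 13/20]
  10 → side 8 (new)  [load 10/20]
  9 → side 8  [load 19/20]
  12 → side 9 (new)  [load 12/20]
  17 → side 10 (new)  [load 17/20]
10 tape sides opened.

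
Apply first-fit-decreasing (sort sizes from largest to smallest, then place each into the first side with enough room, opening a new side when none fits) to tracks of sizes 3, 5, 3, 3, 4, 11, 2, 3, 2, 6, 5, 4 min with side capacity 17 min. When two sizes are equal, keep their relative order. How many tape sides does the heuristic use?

3

Sorted descending: 11, 6, 5, 5, 4, 4, 3, 3, 3, 3, 2, 2.
  11 → side 1 (new)  [load 11/17]
  6 → side 1  [load 17/17]
  5 → side 2 (new)  [load 5/17]
  5 → side 2  [load 10/17]
  4 → side 2  [load 14/17]
  4 → side 3 (new)  [load 4/17]
  3 → side 2  [load 17/17]
  3 → side 3  [load 7/17]
  3 → side 3  [load 10/17]
  3 → side 3  [load 13/17]
  2 → side 3  [load 15/17]
  2 → side 3  [load 17/17]
3 tape sides opened.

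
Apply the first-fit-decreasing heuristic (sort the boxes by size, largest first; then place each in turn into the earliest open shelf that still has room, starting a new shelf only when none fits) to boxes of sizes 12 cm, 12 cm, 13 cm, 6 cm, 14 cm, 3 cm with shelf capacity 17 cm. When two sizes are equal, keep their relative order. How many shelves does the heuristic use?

Sorted descending: 14, 13, 12, 12, 6, 3.
  14 → shelf 1 (new)  [load 14/17]
  13 → shelf 2 (new)  [load 13/17]
  12 → shelf 3 (new)  [load 12/17]
  12 → shelf 4 (new)  [load 12/17]
  6 → shelf 5 (new)  [load 6/17]
  3 → shelf 1  [load 17/17]
5 shelves opened.

5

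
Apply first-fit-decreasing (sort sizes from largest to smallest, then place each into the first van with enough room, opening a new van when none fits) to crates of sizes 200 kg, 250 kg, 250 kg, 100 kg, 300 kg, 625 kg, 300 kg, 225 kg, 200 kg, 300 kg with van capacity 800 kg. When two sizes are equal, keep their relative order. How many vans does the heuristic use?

4

Sorted descending: 625, 300, 300, 300, 250, 250, 225, 200, 200, 100.
  625 → van 1 (new)  [load 625/800]
  300 → van 2 (new)  [load 300/800]
  300 → van 2  [load 600/800]
  300 → van 3 (new)  [load 300/800]
  250 → van 3  [load 550/800]
  250 → van 3  [load 800/800]
  225 → van 4 (new)  [load 225/800]
  200 → van 2  [load 800/800]
  200 → van 4  [load 425/800]
  100 → van 1  [load 725/800]
4 vans opened.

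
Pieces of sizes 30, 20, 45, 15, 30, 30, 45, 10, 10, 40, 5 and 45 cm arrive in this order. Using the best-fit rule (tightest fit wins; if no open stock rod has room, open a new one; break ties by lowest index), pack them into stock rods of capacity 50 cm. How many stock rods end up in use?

  30 → stock rod 1 (new)  [load 30/50]
  20 → stock rod 1  [load 50/50]
  45 → stock rod 2 (new)  [load 45/50]
  15 → stock rod 3 (new)  [load 15/50]
  30 → stock rod 3  [load 45/50]
  30 → stock rod 4 (new)  [load 30/50]
  45 → stock rod 5 (new)  [load 45/50]
  10 → stock rod 4  [load 40/50]
  10 → stock rod 4  [load 50/50]
  40 → stock rod 6 (new)  [load 40/50]
  5 → stock rod 2  [load 50/50]
  45 → stock rod 7 (new)  [load 45/50]
7 stock rods opened.

7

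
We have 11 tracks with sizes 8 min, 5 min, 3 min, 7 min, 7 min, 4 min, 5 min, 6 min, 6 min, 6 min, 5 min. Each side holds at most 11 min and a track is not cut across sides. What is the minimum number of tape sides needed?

Total = 8 + 7 + 7 + 6 + 6 + 6 + 5 + 5 + 5 + 4 + 3 = 62 min.
Lower bound: ⌈62/11⌉ = 6 tape sides.
A packing using 6 tape sides:
  side 1: 8 + 3 = 11
  side 2: 7 + 4 = 11
  side 3: 7 = 7
  side 4: 6 + 5 = 11
  side 5: 6 + 5 = 11
  side 6: 6 + 5 = 11
This matches the lower bound, so 6 is optimal.

6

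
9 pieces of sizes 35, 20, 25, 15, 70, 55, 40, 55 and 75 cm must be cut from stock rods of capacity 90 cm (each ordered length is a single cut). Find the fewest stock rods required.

5

Total = 75 + 70 + 55 + 55 + 40 + 35 + 25 + 20 + 15 = 390 cm.
Lower bound: ⌈390/90⌉ = 5 stock rods.
A packing using 5 stock rods:
  stock rod 1: 75 + 15 = 90
  stock rod 2: 70 + 20 = 90
  stock rod 3: 55 + 35 = 90
  stock rod 4: 55 + 25 = 80
  stock rod 5: 40 = 40
This matches the lower bound, so 5 is optimal.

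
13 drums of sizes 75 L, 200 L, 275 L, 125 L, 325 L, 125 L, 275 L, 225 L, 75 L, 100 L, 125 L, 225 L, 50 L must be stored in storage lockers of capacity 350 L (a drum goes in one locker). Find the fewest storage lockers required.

7

Total = 325 + 275 + 275 + 225 + 225 + 200 + 125 + 125 + 125 + 100 + 75 + 75 + 50 = 2200 L.
Lower bound: ⌈2200/350⌉ = 7 storage lockers.
A packing using 7 storage lockers:
  locker 1: 325 = 325
  locker 2: 275 + 75 = 350
  locker 3: 275 + 75 = 350
  locker 4: 225 + 125 = 350
  locker 5: 225 + 125 = 350
  locker 6: 200 + 125 = 325
  locker 7: 100 + 50 = 150
This matches the lower bound, so 7 is optimal.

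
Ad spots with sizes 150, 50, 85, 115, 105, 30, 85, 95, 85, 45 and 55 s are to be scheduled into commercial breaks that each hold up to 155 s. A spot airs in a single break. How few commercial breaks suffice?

7

Total = 150 + 115 + 105 + 95 + 85 + 85 + 85 + 55 + 50 + 45 + 30 = 900 s.
Lower bound: ⌈900/155⌉ = 6 commercial breaks.
Also, 7 ad spots each exceed 155/2 s, and no two of those can share a break, so at least 7 commercial breaks are needed.
A packing using 7 commercial breaks:
  break 1: 150 = 150
  break 2: 115 + 30 = 145
  break 3: 105 + 50 = 155
  break 4: 95 + 55 = 150
  break 5: 85 + 45 = 130
  break 6: 85 = 85
  break 7: 85 = 85
This matches the lower bound, so 7 is optimal.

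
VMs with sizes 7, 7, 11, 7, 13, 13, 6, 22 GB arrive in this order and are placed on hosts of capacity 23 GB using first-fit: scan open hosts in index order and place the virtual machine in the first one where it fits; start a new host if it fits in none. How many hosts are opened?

  7 → host 1 (new)  [load 7/23]
  7 → host 1  [load 14/23]
  11 → host 2 (new)  [load 11/23]
  7 → host 1  [load 21/23]
  13 → host 3 (new)  [load 13/23]
  13 → host 4 (new)  [load 13/23]
  6 → host 2  [load 17/23]
  22 → host 5 (new)  [load 22/23]
5 hosts opened.

5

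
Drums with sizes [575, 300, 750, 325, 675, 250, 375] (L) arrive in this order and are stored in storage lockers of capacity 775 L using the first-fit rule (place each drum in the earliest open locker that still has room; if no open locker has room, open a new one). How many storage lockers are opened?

  575 → locker 1 (new)  [load 575/775]
  300 → locker 2 (new)  [load 300/775]
  750 → locker 3 (new)  [load 750/775]
  325 → locker 2  [load 625/775]
  675 → locker 4 (new)  [load 675/775]
  250 → locker 5 (new)  [load 250/775]
  375 → locker 5  [load 625/775]
5 storage lockers opened.

5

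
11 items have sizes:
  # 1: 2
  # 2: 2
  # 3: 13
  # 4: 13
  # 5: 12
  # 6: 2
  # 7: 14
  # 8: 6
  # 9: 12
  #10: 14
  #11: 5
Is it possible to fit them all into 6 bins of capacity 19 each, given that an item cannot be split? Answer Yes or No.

A valid assignment using 6 bins:
  bin 1: 14 + 5 = 19
  bin 2: 14 + 2 + 2 = 18
  bin 3: 13 + 6 = 19
  bin 4: 13 + 2 = 15
  bin 5: 12 = 12
  bin 6: 12 = 12
Every load is within 19, so 6 bins suffice.

Yes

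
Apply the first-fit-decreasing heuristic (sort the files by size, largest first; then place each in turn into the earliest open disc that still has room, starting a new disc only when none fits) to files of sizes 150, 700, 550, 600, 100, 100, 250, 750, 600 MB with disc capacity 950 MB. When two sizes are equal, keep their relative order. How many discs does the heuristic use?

Sorted descending: 750, 700, 600, 600, 550, 250, 150, 100, 100.
  750 → disc 1 (new)  [load 750/950]
  700 → disc 2 (new)  [load 700/950]
  600 → disc 3 (new)  [load 600/950]
  600 → disc 4 (new)  [load 600/950]
  550 → disc 5 (new)  [load 550/950]
  250 → disc 2  [load 950/950]
  150 → disc 1  [load 900/950]
  100 → disc 3  [load 700/950]
  100 → disc 3  [load 800/950]
5 discs opened.

5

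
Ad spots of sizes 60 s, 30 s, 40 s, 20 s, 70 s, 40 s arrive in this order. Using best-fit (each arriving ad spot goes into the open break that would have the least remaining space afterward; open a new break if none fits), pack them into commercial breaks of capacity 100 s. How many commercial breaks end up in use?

3

  60 → break 1 (new)  [load 60/100]
  30 → break 1  [load 90/100]
  40 → break 2 (new)  [load 40/100]
  20 → break 2  [load 60/100]
  70 → break 3 (new)  [load 70/100]
  40 → break 2  [load 100/100]
3 commercial breaks opened.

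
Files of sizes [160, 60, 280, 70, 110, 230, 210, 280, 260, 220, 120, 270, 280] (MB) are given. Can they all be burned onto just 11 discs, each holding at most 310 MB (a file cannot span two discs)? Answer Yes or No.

A valid assignment using 10 discs:
  disc 1: 280 = 280
  disc 2: 280 = 280
  disc 3: 280 = 280
  disc 4: 270 = 270
  disc 5: 260 = 260
  disc 6: 230 + 70 = 300
  disc 7: 220 + 60 = 280
  disc 8: 210 = 210
  disc 9: 160 + 120 = 280
  disc 10: 110 = 110
That uses only 10 ≤ 11, so 11 discs are enough.

Yes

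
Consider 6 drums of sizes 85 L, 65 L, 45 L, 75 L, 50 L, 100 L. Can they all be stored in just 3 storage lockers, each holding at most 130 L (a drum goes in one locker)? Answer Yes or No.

No

Total = 420 L; ⌈420/130⌉ = 4.
At least 4 storage lockers are required, but only 3 are allowed.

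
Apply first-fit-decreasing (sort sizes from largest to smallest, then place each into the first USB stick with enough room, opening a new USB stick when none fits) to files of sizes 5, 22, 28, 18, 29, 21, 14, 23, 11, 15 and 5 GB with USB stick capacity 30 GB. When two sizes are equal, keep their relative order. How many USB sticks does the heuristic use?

Sorted descending: 29, 28, 23, 22, 21, 18, 15, 14, 11, 5, 5.
  29 → USB stick 1 (new)  [load 29/30]
  28 → USB stick 2 (new)  [load 28/30]
  23 → USB stick 3 (new)  [load 23/30]
  22 → USB stick 4 (new)  [load 22/30]
  21 → USB stick 5 (new)  [load 21/30]
  18 → USB stick 6 (new)  [load 18/30]
  15 → USB stick 7 (new)  [load 15/30]
  14 → USB stick 7  [load 29/30]
  11 → USB stick 6  [load 29/30]
  5 → USB stick 3  [load 28/30]
  5 → USB stick 4  [load 27/30]
7 USB sticks opened.

7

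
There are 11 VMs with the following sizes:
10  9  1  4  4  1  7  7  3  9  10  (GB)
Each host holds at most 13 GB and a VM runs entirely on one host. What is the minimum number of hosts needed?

6

Total = 10 + 10 + 9 + 9 + 7 + 7 + 4 + 4 + 3 + 1 + 1 = 65 GB.
Lower bound: ⌈65/13⌉ = 5 hosts.
Also, 6 VMs each exceed 13/2 GB, and no two of those can share a host, so at least 6 hosts are needed.
A packing using 6 hosts:
  host 1: 10 + 3 = 13
  host 2: 10 + 1 + 1 = 12
  host 3: 9 + 4 = 13
  host 4: 9 + 4 = 13
  host 5: 7 = 7
  host 6: 7 = 7
This matches the lower bound, so 6 is optimal.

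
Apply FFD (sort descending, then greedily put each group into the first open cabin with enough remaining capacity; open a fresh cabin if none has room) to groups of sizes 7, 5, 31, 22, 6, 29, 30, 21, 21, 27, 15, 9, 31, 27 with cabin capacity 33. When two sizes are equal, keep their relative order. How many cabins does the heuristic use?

Sorted descending: 31, 31, 30, 29, 27, 27, 22, 21, 21, 15, 9, 7, 6, 5.
  31 → cabin 1 (new)  [load 31/33]
  31 → cabin 2 (new)  [load 31/33]
  30 → cabin 3 (new)  [load 30/33]
  29 → cabin 4 (new)  [load 29/33]
  27 → cabin 5 (new)  [load 27/33]
  27 → cabin 6 (new)  [load 27/33]
  22 → cabin 7 (new)  [load 22/33]
  21 → cabin 8 (new)  [load 21/33]
  21 → cabin 9 (new)  [load 21/33]
  15 → cabin 10 (new)  [load 15/33]
  9 → cabin 7  [load 31/33]
  7 → cabin 8  [load 28/33]
  6 → cabin 5  [load 33/33]
  5 → cabin 6  [load 32/33]
10 cabins opened.

10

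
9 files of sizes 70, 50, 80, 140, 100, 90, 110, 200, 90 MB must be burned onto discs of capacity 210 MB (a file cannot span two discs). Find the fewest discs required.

5

Total = 200 + 140 + 110 + 100 + 90 + 90 + 80 + 70 + 50 = 930 MB.
Lower bound: ⌈930/210⌉ = 5 discs.
A packing using 5 discs:
  disc 1: 200 = 200
  disc 2: 140 + 70 = 210
  disc 3: 110 + 100 = 210
  disc 4: 90 + 90 = 180
  disc 5: 80 + 50 = 130
This matches the lower bound, so 5 is optimal.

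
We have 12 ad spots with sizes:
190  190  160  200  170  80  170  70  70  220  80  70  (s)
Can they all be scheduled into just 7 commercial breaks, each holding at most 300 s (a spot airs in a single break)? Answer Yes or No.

Yes

A valid assignment using 7 commercial breaks:
  break 1: 220 + 80 = 300
  break 2: 200 + 80 = 280
  break 3: 190 + 70 = 260
  break 4: 190 + 70 = 260
  break 5: 170 + 70 = 240
  break 6: 170 = 170
  break 7: 160 = 160
Every load is within 300 s, so 7 commercial breaks suffice.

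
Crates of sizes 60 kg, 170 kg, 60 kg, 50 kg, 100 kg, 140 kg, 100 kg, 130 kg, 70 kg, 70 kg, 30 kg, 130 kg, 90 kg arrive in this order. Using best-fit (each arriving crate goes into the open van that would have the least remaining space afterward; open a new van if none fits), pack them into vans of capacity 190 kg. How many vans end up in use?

  60 → van 1 (new)  [load 60/190]
  170 → van 2 (new)  [load 170/190]
  60 → van 1  [load 120/190]
  50 → van 1  [load 170/190]
  100 → van 3 (new)  [load 100/190]
  140 → van 4 (new)  [load 140/190]
  100 → van 5 (new)  [load 100/190]
  130 → van 6 (new)  [load 130/190]
  70 → van 3  [load 170/190]
  70 → van 5  [load 170/190]
  30 → van 4  [load 170/190]
  130 → van 7 (new)  [load 130/190]
  90 → van 8 (new)  [load 90/190]
8 vans opened.

8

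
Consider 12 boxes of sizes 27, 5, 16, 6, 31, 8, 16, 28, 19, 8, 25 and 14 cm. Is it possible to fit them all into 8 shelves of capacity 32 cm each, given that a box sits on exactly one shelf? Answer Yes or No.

A valid assignment using 7 shelves:
  shelf 1: 31 = 31
  shelf 2: 28 = 28
  shelf 3: 27 + 5 = 32
  shelf 4: 25 + 6 = 31
  shelf 5: 19 + 8 = 27
  shelf 6: 16 + 16 = 32
  shelf 7: 14 + 8 = 22
That uses only 7 ≤ 8, so 8 shelves are enough.

Yes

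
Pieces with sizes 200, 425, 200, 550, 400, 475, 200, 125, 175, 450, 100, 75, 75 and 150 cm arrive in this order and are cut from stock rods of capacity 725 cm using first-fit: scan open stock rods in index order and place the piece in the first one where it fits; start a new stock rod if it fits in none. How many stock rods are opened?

6

  200 → stock rod 1 (new)  [load 200/725]
  425 → stock rod 1  [load 625/725]
  200 → stock rod 2 (new)  [load 200/725]
  550 → stock rod 3 (new)  [load 550/725]
  400 → stock rod 2  [load 600/725]
  475 → stock rod 4 (new)  [load 475/725]
  200 → stock rod 4  [load 675/725]
  125 → stock rod 2  [load 725/725]
  175 → stock rod 3  [load 725/725]
  450 → stock rod 5 (new)  [load 450/725]
  100 → stock rod 1  [load 725/725]
  75 → stock rod 5  [load 525/725]
  75 → stock rod 5  [load 600/725]
  150 → stock rod 6 (new)  [load 150/725]
6 stock rods opened.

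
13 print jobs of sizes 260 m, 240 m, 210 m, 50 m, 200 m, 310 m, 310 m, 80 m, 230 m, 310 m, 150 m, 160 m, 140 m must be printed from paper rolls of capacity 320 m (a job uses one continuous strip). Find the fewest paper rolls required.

10

Total = 310 + 310 + 310 + 260 + 240 + 230 + 210 + 200 + 160 + 150 + 140 + 80 + 50 = 2650 m.
Lower bound: ⌈2650/320⌉ = 9 paper rolls.
A packing using 10 paper rolls:
  roll 1: 310 = 310
  roll 2: 310 = 310
  roll 3: 310 = 310
  roll 4: 260 + 50 = 310
  roll 5: 240 + 80 = 320
  roll 6: 230 = 230
  roll 7: 210 = 210
  roll 8: 200 = 200
  roll 9: 160 + 150 = 310
  roll 10: 140 = 140
No arrangement into 9 paper rolls stays within capacity, so 10 is optimal.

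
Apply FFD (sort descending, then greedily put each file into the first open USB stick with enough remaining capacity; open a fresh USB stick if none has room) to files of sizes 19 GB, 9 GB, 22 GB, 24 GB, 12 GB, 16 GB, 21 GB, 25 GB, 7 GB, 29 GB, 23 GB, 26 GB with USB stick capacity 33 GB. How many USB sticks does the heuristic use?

Sorted descending: 29, 26, 25, 24, 23, 22, 21, 19, 16, 12, 9, 7.
  29 → USB stick 1 (new)  [load 29/33]
  26 → USB stick 2 (new)  [load 26/33]
  25 → USB stick 3 (new)  [load 25/33]
  24 → USB stick 4 (new)  [load 24/33]
  23 → USB stick 5 (new)  [load 23/33]
  22 → USB stick 6 (new)  [load 22/33]
  21 → USB stick 7 (new)  [load 21/33]
  19 → USB stick 8 (new)  [load 19/33]
  16 → USB stick 9 (new)  [load 16/33]
  12 → USB stick 7  [load 33/33]
  9 → USB stick 4  [load 33/33]
  7 → USB stick 2  [load 33/33]
9 USB sticks opened.

9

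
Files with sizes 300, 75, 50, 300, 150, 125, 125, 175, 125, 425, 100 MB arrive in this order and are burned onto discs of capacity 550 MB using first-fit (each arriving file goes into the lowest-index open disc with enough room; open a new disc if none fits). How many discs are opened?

  300 → disc 1 (new)  [load 300/550]
  75 → disc 1  [load 375/550]
  50 → disc 1  [load 425/550]
  300 → disc 2 (new)  [load 300/550]
  150 → disc 2  [load 450/550]
  125 → disc 1  [load 550/550]
  125 → disc 3 (new)  [load 125/550]
  175 → disc 3  [load 300/550]
  125 → disc 3  [load 425/550]
  425 → disc 4 (new)  [load 425/550]
  100 → disc 2  [load 550/550]
4 discs opened.

4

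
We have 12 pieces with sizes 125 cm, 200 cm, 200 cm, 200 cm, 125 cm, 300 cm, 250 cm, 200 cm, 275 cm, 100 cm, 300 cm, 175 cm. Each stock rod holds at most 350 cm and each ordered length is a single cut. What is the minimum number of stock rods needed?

9

Total = 300 + 300 + 275 + 250 + 200 + 200 + 200 + 200 + 175 + 125 + 125 + 100 = 2450 cm.
Lower bound: ⌈2450/350⌉ = 7 stock rods.
Also, 8 pieces each exceed 175 cm, and no two of those can share a stock rod, so at least 8 stock rods are needed.
A packing using 9 stock rods:
  stock rod 1: 300 = 300
  stock rod 2: 300 = 300
  stock rod 3: 275 = 275
  stock rod 4: 250 + 100 = 350
  stock rod 5: 200 + 125 = 325
  stock rod 6: 200 + 125 = 325
  stock rod 7: 200 = 200
  stock rod 8: 200 = 200
  stock rod 9: 175 = 175
No arrangement into 8 stock rods stays within capacity, so 9 is optimal.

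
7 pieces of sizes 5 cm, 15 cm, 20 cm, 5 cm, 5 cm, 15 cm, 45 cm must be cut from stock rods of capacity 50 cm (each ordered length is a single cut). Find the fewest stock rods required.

Total = 45 + 20 + 15 + 15 + 5 + 5 + 5 = 110 cm.
Lower bound: ⌈110/50⌉ = 3 stock rods.
A packing using 3 stock rods:
  stock rod 1: 45 + 5 = 50
  stock rod 2: 20 + 15 + 15 = 50
  stock rod 3: 5 + 5 = 10
This matches the lower bound, so 3 is optimal.

3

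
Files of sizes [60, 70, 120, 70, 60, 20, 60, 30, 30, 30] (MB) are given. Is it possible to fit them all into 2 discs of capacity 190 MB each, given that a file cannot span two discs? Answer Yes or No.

No

Total = 550 MB; ⌈550/190⌉ = 3.
At least 3 discs are required, but only 2 are allowed.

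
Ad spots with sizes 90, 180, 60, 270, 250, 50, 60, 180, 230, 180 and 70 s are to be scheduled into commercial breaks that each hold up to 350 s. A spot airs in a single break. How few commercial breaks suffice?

6

Total = 270 + 250 + 230 + 180 + 180 + 180 + 90 + 70 + 60 + 60 + 50 = 1620 s.
Lower bound: ⌈1620/350⌉ = 5 commercial breaks.
Also, 6 ad spots each exceed 175 s, and no two of those can share a break, so at least 6 commercial breaks are needed.
A packing using 6 commercial breaks:
  break 1: 270 + 70 = 340
  break 2: 250 + 90 = 340
  break 3: 230 + 60 + 60 = 350
  break 4: 180 + 50 = 230
  break 5: 180 = 180
  break 6: 180 = 180
This matches the lower bound, so 6 is optimal.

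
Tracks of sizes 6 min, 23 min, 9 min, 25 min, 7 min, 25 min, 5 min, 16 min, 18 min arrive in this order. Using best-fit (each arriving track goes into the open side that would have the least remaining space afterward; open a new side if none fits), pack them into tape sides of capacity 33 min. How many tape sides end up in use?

5

  6 → side 1 (new)  [load 6/33]
  23 → side 1  [load 29/33]
  9 → side 2 (new)  [load 9/33]
  25 → side 3 (new)  [load 25/33]
  7 → side 3  [load 32/33]
  25 → side 4 (new)  [load 25/33]
  5 → side 4  [load 30/33]
  16 → side 2  [load 25/33]
  18 → side 5 (new)  [load 18/33]
5 tape sides opened.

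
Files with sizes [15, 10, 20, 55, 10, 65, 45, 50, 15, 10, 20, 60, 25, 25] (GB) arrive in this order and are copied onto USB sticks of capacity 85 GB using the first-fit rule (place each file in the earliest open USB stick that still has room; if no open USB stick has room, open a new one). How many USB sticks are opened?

  15 → USB stick 1 (new)  [load 15/85]
  10 → USB stick 1  [load 25/85]
  20 → USB stick 1  [load 45/85]
  55 → USB stick 2 (new)  [load 55/85]
  10 → USB stick 1  [load 55/85]
  65 → USB stick 3 (new)  [load 65/85]
  45 → USB stick 4 (new)  [load 45/85]
  50 → USB stick 5 (new)  [load 50/85]
  15 → USB stick 1  [load 70/85]
  10 → USB stick 1  [load 80/85]
  20 → USB stick 2  [load 75/85]
  60 → USB stick 6 (new)  [load 60/85]
  25 → USB stick 4  [load 70/85]
  25 → USB stick 5  [load 75/85]
6 USB sticks opened.

6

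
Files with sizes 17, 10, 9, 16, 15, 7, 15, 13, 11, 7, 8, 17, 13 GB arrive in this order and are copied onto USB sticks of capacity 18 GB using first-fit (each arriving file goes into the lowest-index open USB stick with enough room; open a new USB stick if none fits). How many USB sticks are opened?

  17 → USB stick 1 (new)  [load 17/18]
  10 → USB stick 2 (new)  [load 10/18]
  9 → USB stick 3 (new)  [load 9/18]
  16 → USB stick 4 (new)  [load 16/18]
  15 → USB stick 5 (new)  [load 15/18]
  7 → USB stick 2  [load 17/18]
  15 → USB stick 6 (new)  [load 15/18]
  13 → USB stick 7 (new)  [load 13/18]
  11 → USB stick 8 (new)  [load 11/18]
  7 → USB stick 3  [load 16/18]
  8 → USB stick 9 (new)  [load 8/18]
  17 → USB stick 10 (new)  [load 17/18]
  13 → USB stick 11 (new)  [load 13/18]
11 USB sticks opened.

11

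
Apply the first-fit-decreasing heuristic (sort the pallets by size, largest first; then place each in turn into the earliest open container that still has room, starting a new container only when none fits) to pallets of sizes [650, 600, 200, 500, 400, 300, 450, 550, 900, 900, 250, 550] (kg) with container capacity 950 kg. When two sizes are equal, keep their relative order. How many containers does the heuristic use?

7

Sorted descending: 900, 900, 650, 600, 550, 550, 500, 450, 400, 300, 250, 200.
  900 → container 1 (new)  [load 900/950]
  900 → container 2 (new)  [load 900/950]
  650 → container 3 (new)  [load 650/950]
  600 → container 4 (new)  [load 600/950]
  550 → container 5 (new)  [load 550/950]
  550 → container 6 (new)  [load 550/950]
  500 → container 7 (new)  [load 500/950]
  450 → container 7  [load 950/950]
  400 → container 5  [load 950/950]
  300 → container 3  [load 950/950]
  250 → container 4  [load 850/950]
  200 → container 6  [load 750/950]
7 containers opened.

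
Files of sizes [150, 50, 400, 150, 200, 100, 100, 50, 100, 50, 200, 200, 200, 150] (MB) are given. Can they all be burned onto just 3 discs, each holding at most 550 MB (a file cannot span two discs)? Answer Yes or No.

Total = 2100 MB; ⌈2100/550⌉ = 4.
At least 4 discs are required, but only 3 are allowed.

No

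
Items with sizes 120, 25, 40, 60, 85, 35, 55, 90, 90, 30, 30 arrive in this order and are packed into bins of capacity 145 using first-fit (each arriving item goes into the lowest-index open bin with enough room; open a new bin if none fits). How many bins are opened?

  120 → bin 1 (new)  [load 120/145]
  25 → bin 1  [load 145/145]
  40 → bin 2 (new)  [load 40/145]
  60 → bin 2  [load 100/145]
  85 → bin 3 (new)  [load 85/145]
  35 → bin 2  [load 135/145]
  55 → bin 3  [load 140/145]
  90 → bin 4 (new)  [load 90/145]
  90 → bin 5 (new)  [load 90/145]
  30 → bin 4  [load 120/145]
  30 → bin 5  [load 120/145]
5 bins opened.

5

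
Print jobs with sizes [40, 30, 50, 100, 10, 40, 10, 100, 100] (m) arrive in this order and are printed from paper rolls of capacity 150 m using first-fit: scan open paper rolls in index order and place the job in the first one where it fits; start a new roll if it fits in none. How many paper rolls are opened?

  40 → roll 1 (new)  [load 40/150]
  30 → roll 1  [load 70/150]
  50 → roll 1  [load 120/150]
  100 → roll 2 (new)  [load 100/150]
  10 → roll 1  [load 130/150]
  40 → roll 2  [load 140/150]
  10 → roll 1  [load 140/150]
  100 → roll 3 (new)  [load 100/150]
  100 → roll 4 (new)  [load 100/150]
4 paper rolls opened.

4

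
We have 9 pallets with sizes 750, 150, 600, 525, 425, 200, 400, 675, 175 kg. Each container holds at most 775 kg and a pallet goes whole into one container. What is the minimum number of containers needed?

Total = 750 + 675 + 600 + 525 + 425 + 400 + 200 + 175 + 150 = 3900 kg.
Lower bound: ⌈3900/775⌉ = 6 containers.
A packing using 6 containers:
  container 1: 750 = 750
  container 2: 675 = 675
  container 3: 600 + 175 = 775
  container 4: 525 + 200 = 725
  container 5: 425 + 150 = 575
  container 6: 400 = 400
This matches the lower bound, so 6 is optimal.

6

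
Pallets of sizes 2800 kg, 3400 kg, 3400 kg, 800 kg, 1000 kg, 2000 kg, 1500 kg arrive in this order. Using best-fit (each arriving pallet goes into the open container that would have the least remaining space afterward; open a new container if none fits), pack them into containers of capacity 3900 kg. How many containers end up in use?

5

  2800 → container 1 (new)  [load 2800/3900]
  3400 → container 2 (new)  [load 3400/3900]
  3400 → container 3 (new)  [load 3400/3900]
  800 → container 1  [load 3600/3900]
  1000 → container 4 (new)  [load 1000/3900]
  2000 → container 4  [load 3000/3900]
  1500 → container 5 (new)  [load 1500/3900]
5 containers opened.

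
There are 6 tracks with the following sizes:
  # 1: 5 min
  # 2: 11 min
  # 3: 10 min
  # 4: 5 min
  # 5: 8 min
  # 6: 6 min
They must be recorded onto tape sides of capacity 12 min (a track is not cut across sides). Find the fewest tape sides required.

5

Total = 11 + 10 + 8 + 6 + 5 + 5 = 45 min.
Lower bound: ⌈45/12⌉ = 4 tape sides.
A packing using 5 tape sides:
  side 1: 11 = 11
  side 2: 10 = 10
  side 3: 8 = 8
  side 4: 6 + 5 = 11
  side 5: 5 = 5
No arrangement into 4 tape sides stays within capacity, so 5 is optimal.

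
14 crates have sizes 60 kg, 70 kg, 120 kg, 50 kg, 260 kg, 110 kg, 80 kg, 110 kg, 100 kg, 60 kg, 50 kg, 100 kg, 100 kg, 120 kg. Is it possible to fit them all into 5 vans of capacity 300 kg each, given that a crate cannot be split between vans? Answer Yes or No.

A valid assignment using 5 vans:
  van 1: 260 = 260
  van 2: 120 + 120 + 60 = 300
  van 3: 110 + 110 + 80 = 300
  van 4: 100 + 100 + 100 = 300
  van 5: 70 + 60 + 50 + 50 = 230
Every load is within 300 kg, so 5 vans suffice.

Yes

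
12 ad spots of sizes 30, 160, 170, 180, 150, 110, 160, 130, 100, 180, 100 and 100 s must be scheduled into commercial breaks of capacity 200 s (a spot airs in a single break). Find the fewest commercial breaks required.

Total = 180 + 180 + 170 + 160 + 160 + 150 + 130 + 110 + 100 + 100 + 100 + 30 = 1570 s.
Lower bound: ⌈1570/200⌉ = 8 commercial breaks.
A packing using 10 commercial breaks:
  break 1: 180 = 180
  break 2: 180 = 180
  break 3: 170 + 30 = 200
  break 4: 160 = 160
  break 5: 160 = 160
  break 6: 150 = 150
  break 7: 130 = 130
  break 8: 110 = 110
  break 9: 100 + 100 = 200
  break 10: 100 = 100
No arrangement into 9 commercial breaks stays within capacity, so 10 is optimal.

10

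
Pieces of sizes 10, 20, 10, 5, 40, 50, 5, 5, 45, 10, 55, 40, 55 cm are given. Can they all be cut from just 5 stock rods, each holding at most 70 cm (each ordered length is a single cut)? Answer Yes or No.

No

Total = 350 cm; ⌈350/70⌉ = 5.
6 pieces each exceed half the capacity and cannot share a stock rod, forcing at least 6 stock rods.
At least 6 stock rods are required, but only 5 are allowed.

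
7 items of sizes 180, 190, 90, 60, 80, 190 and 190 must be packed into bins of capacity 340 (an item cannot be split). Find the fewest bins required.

Total = 190 + 190 + 190 + 180 + 90 + 80 + 60 = 980.
Lower bound: ⌈980/340⌉ = 3 bins.
Also, 4 items each exceed 170, and no two of those can share a bin, so at least 4 bins are needed.
A packing using 4 bins:
  bin 1: 190 + 90 + 60 = 340
  bin 2: 190 + 80 = 270
  bin 3: 190 = 190
  bin 4: 180 = 180
This matches the lower bound, so 4 is optimal.

4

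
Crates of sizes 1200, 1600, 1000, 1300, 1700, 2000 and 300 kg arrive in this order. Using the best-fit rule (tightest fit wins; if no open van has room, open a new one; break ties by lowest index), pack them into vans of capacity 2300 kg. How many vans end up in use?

5

  1200 → van 1 (new)  [load 1200/2300]
  1600 → van 2 (new)  [load 1600/2300]
  1000 → van 1  [load 2200/2300]
  1300 → van 3 (new)  [load 1300/2300]
  1700 → van 4 (new)  [load 1700/2300]
  2000 → van 5 (new)  [load 2000/2300]
  300 → van 5  [load 2300/2300]
5 vans opened.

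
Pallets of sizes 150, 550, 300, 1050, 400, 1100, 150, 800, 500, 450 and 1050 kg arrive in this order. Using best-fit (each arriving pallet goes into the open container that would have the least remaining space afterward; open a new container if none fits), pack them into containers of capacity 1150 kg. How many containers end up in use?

7

  150 → container 1 (new)  [load 150/1150]
  550 → container 1  [load 700/1150]
  300 → container 1  [load 1000/1150]
  1050 → container 2 (new)  [load 1050/1150]
  400 → container 3 (new)  [load 400/1150]
  1100 → container 4 (new)  [load 1100/1150]
  150 → container 1  [load 1150/1150]
  800 → container 5 (new)  [load 800/1150]
  500 → container 3  [load 900/1150]
  450 → container 6 (new)  [load 450/1150]
  1050 → container 7 (new)  [load 1050/1150]
7 containers opened.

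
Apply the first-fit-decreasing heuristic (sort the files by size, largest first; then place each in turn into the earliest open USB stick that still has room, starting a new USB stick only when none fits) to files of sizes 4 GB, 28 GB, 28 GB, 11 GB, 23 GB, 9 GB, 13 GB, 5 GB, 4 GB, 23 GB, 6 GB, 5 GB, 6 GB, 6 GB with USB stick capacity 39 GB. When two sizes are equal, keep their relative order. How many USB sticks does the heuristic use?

5

Sorted descending: 28, 28, 23, 23, 13, 11, 9, 6, 6, 6, 5, 5, 4, 4.
  28 → USB stick 1 (new)  [load 28/39]
  28 → USB stick 2 (new)  [load 28/39]
  23 → USB stick 3 (new)  [load 23/39]
  23 → USB stick 4 (new)  [load 23/39]
  13 → USB stick 3  [load 36/39]
  11 → USB stick 1  [load 39/39]
  9 → USB stick 2  [load 37/39]
  6 → USB stick 4  [load 29/39]
  6 → USB stick 4  [load 35/39]
  6 → USB stick 5 (new)  [load 6/39]
  5 → USB stick 5  [load 11/39]
  5 → USB stick 5  [load 16/39]
  4 → USB stick 4  [load 39/39]
  4 → USB stick 5  [load 20/39]
5 USB sticks opened.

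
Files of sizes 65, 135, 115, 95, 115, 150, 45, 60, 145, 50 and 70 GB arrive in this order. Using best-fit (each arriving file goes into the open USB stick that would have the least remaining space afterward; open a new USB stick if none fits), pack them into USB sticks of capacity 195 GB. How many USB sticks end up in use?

6

  65 → USB stick 1 (new)  [load 65/195]
  135 → USB stick 2 (new)  [load 135/195]
  115 → USB stick 1  [load 180/195]
  95 → USB stick 3 (new)  [load 95/195]
  115 → USB stick 4 (new)  [load 115/195]
  150 → USB stick 5 (new)  [load 150/195]
  45 → USB stick 5  [load 195/195]
  60 → USB stick 2  [load 195/195]
  145 → USB stick 6 (new)  [load 145/195]
  50 → USB stick 6  [load 195/195]
  70 → USB stick 4  [load 185/195]
6 USB sticks opened.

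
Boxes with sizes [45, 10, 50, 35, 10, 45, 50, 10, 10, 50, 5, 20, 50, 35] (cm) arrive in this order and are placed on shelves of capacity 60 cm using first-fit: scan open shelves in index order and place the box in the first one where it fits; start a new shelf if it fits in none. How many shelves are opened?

8

  45 → shelf 1 (new)  [load 45/60]
  10 → shelf 1  [load 55/60]
  50 → shelf 2 (new)  [load 50/60]
  35 → shelf 3 (new)  [load 35/60]
  10 → shelf 2  [load 60/60]
  45 → shelf 4 (new)  [load 45/60]
  50 → shelf 5 (new)  [load 50/60]
  10 → shelf 3  [load 45/60]
  10 → shelf 3  [load 55/60]
  50 → shelf 6 (new)  [load 50/60]
  5 → shelf 1  [load 60/60]
  20 → shelf 7 (new)  [load 20/60]
  50 → shelf 8 (new)  [load 50/60]
  35 → shelf 7  [load 55/60]
8 shelves opened.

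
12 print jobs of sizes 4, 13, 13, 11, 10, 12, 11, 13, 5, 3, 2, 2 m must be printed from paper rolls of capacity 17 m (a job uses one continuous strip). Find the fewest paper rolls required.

7

Total = 13 + 13 + 13 + 12 + 11 + 11 + 10 + 5 + 4 + 3 + 2 + 2 = 99 m.
Lower bound: ⌈99/17⌉ = 6 paper rolls.
Also, 7 print jobs each exceed 17/2 m, and no two of those can share a roll, so at least 7 paper rolls are needed.
A packing using 7 paper rolls:
  roll 1: 13 + 4 = 17
  roll 2: 13 + 3 = 16
  roll 3: 13 + 2 + 2 = 17
  roll 4: 12 + 5 = 17
  roll 5: 11 = 11
  roll 6: 11 = 11
  roll 7: 10 = 10
This matches the lower bound, so 7 is optimal.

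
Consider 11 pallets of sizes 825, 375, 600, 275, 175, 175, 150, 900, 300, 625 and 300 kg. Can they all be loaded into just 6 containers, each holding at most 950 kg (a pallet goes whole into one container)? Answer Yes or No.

A valid assignment using 6 containers:
  container 1: 900 = 900
  container 2: 825 = 825
  container 3: 625 + 300 = 925
  container 4: 600 + 300 = 900
  container 5: 375 + 275 + 175 = 825
  container 6: 175 + 150 = 325
Every load is within 950 kg, so 6 containers suffice.

Yes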